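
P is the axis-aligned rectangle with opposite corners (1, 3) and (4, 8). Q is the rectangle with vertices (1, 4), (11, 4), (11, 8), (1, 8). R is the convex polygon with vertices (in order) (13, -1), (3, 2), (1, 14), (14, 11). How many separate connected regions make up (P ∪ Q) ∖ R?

(P ∪ Q) ∖ R is a single connected region.

1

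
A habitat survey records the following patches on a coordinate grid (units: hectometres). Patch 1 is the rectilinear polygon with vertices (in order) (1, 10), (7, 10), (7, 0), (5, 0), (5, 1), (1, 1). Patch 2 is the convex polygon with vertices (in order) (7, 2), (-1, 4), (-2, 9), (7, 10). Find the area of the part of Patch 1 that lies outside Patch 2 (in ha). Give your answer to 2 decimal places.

|Patch 1| = 56, |Patch 1∩Patch 2| = 41.5.
|Patch 1 ∖ Patch 2| = |Patch 1| − |Patch 1∩Patch 2| = 56 − 41.5 = 14.50.

14.50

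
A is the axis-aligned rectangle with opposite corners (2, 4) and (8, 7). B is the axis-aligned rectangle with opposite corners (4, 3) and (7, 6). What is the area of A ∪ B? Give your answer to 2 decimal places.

By inclusion–exclusion:
Individual areas: |A| = 18, |B| = 9.
|A∩B|: x∈[4,7], y∈[4,6] → 3·2 = 6.
|A ∪ B| = 27 − 6 = 21.00.

21.00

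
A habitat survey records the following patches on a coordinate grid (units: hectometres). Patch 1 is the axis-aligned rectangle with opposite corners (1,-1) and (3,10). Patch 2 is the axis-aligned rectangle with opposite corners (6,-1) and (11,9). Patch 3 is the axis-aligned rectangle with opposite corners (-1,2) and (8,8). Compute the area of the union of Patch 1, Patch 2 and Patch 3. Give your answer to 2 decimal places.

By inclusion–exclusion:
Individual areas: |Patch 1| = 22, |Patch 2| = 50, |Patch 3| = 54.
|Patch 1∩Patch 2| = 0 (no overlap).
|Patch 1∩Patch 3|: x∈[1,3], y∈[2,8] → 2·6 = 12.
|Patch 2∩Patch 3|: x∈[6,8], y∈[2,8] → 2·6 = 12.
|Patch 1∩Patch 2∩Patch 3| = 0.
|Patch 1 ∪ Patch 2 ∪ Patch 3| = 126 − 24 + 0 = 102.00.

102.00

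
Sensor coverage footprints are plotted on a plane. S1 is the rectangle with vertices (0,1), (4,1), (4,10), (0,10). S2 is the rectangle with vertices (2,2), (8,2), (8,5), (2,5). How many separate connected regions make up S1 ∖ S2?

S1 ∖ S2 is a single connected region.

1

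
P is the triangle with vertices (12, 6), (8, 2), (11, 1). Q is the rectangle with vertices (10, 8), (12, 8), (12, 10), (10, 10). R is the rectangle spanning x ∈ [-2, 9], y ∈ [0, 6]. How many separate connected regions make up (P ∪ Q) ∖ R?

(P ∪ Q) ∖ R splits into 2 disjoint pieces (area 7.3333, area 4).

2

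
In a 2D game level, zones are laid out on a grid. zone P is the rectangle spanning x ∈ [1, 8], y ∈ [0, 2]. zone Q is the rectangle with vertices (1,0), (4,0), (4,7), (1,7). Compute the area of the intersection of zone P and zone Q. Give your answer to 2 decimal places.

6.00

|zone P∩zone Q|: x∈[1,4], y∈[0,2] → 3·2 = 6.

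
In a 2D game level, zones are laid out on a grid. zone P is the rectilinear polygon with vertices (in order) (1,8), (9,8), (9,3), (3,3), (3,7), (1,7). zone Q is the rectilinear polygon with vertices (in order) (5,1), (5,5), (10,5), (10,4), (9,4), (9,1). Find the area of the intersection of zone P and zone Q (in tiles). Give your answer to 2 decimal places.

The intersection is the polygon with vertices (9,4), (9,3), (5,3), (5,5), (9,5).
By the shoelace formula its area is 8.00.

8.00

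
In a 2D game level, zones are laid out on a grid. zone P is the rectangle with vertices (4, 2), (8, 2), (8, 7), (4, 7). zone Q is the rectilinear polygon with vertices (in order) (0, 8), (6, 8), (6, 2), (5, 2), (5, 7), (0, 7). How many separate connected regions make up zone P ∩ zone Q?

1

zone P ∩ zone Q is a single connected region.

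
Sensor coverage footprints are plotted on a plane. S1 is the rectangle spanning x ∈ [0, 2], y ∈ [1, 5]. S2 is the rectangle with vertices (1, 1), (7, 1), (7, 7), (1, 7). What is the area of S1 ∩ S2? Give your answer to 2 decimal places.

|S1∩S2|: x∈[1,2], y∈[1,5] → 1·4 = 4.

4.00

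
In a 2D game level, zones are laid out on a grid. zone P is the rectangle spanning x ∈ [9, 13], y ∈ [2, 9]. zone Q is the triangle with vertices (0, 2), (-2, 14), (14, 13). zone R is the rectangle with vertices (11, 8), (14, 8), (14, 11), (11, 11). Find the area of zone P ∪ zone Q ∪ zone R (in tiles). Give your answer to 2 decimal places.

129.92

By inclusion–exclusion:
Individual areas: |zone P| = 28, |zone Q| = 95, |zone R| = 9.
|zone P∩zone Q| = 0.
|zone P∩zone R|: x∈[11,13], y∈[8,9] → 2·1 = 2.
|zone Q∩zone R| = 0.0812.
|zone P∩zone Q∩zone R| = 0.
|zone P ∪ zone Q ∪ zone R| = 132 − 2.0812 + 0 = 129.92.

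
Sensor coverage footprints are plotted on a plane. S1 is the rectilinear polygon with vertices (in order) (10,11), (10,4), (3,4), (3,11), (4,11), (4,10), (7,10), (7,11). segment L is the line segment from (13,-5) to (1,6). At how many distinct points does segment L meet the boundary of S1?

2

The segment meets the boundary at (3.182,4), (3,4.167).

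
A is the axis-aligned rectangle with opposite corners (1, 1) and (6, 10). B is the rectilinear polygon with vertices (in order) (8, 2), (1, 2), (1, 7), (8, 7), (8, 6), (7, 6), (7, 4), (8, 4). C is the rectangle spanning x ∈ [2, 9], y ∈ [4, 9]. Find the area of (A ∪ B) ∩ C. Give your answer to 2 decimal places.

|A ∪ B| = 53.
|(A ∪ B) ∩ C| = 24.00.

24.00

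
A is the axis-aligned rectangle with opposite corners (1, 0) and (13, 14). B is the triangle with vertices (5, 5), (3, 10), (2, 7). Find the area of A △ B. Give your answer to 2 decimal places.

162.50

|A| = 168, |B| = 5.5, |A∩B| = 5.5.
|A △ B| = |A| + |B| − 2·|A∩B| = 168 + 5.5 − 11 = 162.50.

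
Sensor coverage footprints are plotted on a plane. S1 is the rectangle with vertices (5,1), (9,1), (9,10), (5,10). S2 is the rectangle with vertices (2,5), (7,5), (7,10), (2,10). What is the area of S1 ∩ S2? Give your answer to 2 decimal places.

10.00

|S1∩S2|: x∈[5,7], y∈[5,10] → 2·5 = 10.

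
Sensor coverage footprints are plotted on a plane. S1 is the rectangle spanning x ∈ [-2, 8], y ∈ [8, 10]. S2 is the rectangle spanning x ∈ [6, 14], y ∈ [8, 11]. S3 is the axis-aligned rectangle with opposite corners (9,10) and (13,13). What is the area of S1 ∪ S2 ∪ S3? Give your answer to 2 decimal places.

By inclusion–exclusion:
Individual areas: |S1| = 20, |S2| = 24, |S3| = 12.
|S1∩S2|: x∈[6,8], y∈[8,10] → 2·2 = 4.
|S1∩S3| = 0 (no overlap).
|S2∩S3|: x∈[9,13], y∈[10,11] → 4·1 = 4.
|S1∩S2∩S3| = 0.
|S1 ∪ S2 ∪ S3| = 56 − 8 + 0 = 48.00.

48.00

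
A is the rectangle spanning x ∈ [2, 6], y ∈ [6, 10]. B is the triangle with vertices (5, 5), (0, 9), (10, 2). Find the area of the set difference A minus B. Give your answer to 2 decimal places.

15.40

|A| = 16, |A∩B| = 0.6036.
|A ∖ B| = |A| − |A∩B| = 16 − 0.6036 = 15.40.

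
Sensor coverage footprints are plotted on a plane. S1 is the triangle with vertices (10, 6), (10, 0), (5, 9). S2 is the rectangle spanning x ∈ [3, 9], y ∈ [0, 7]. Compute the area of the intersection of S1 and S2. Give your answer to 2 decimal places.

7.38

The intersection is the polygon with vertices (6.111,7), (8.333,7), (9,6.6), (9,1.8).
By the shoelace formula its area is 7.38.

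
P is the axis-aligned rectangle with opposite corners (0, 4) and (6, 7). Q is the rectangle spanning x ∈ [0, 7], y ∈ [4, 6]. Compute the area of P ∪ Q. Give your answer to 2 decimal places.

20.00

By inclusion–exclusion:
Individual areas: |P| = 18, |Q| = 14.
|P∩Q|: x∈[0,6], y∈[4,6] → 6·2 = 12.
|P ∪ Q| = 32 − 12 = 20.00.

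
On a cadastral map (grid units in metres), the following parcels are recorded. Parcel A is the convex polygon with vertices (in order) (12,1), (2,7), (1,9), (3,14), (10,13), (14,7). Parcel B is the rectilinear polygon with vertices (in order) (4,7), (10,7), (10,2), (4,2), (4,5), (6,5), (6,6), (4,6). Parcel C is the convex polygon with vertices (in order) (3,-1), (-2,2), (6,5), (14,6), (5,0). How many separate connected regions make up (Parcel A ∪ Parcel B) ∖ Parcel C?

2

(Parcel A ∪ Parcel B) ∖ Parcel C splits into 2 disjoint pieces (area 9.0143, area 82.7428).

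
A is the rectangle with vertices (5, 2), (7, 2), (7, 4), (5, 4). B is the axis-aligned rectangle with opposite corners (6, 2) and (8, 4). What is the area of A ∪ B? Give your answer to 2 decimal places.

By inclusion–exclusion:
Individual areas: |A| = 4, |B| = 4.
|A∩B|: x∈[6,7], y∈[2,4] → 1·2 = 2.
|A ∪ B| = 8 − 2 = 6.00.

6.00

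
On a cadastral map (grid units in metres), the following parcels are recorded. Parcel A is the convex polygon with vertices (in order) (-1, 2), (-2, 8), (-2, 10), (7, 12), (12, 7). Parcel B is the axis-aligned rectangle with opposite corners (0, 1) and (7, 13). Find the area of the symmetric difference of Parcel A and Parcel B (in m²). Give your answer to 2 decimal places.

|Parcel A| = 83, |Parcel B| = 84, |Parcel A∩Parcel B| = 52.4402.
|Parcel A △ Parcel B| = |Parcel A| + |Parcel B| − 2·|Parcel A∩Parcel B| = 83 + 84 − 104.8803 = 62.12.

62.12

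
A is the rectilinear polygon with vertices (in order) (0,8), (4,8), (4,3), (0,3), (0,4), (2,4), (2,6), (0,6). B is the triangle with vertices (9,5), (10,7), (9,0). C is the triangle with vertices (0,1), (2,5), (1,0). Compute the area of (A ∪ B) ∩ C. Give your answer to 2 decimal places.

0.45

|A ∪ B| = 18.5.
|(A ∪ B) ∩ C| = 0.45.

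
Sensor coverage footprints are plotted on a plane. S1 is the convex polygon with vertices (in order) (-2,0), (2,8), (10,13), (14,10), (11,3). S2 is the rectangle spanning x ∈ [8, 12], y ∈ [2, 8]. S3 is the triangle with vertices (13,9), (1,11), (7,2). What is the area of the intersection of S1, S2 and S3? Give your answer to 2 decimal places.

The intersection is the polygon with vertices (8,8), (12,8), (12,7.833), (8,3.167).
By the shoelace formula its area is 10.00.

10.00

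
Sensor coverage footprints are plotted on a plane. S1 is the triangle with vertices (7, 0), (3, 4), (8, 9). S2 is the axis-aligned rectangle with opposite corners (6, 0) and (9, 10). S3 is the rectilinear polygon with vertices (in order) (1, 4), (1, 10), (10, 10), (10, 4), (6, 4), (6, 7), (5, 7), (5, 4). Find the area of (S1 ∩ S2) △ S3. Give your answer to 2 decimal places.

48.78

|S1 ∩ S2| = 11.
|(S1 ∩ S2) ∩ S3| = 6.6111.
|(S1 ∩ S2) △ S3| = 11 + 51 − 13.2222 = 48.78.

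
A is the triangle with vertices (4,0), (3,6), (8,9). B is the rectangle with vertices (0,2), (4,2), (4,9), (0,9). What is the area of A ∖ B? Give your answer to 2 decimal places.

|A| = 16.5, |A∩B| = 2.9667.
|A ∖ B| = |A| − |A∩B| = 16.5 − 2.9667 = 13.53.

13.53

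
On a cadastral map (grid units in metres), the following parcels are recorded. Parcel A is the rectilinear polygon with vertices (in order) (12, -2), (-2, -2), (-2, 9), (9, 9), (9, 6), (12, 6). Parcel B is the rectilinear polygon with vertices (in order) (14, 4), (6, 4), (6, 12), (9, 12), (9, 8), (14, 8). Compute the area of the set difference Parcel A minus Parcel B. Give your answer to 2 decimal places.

124.00

|Parcel A| = 145, |Parcel A∩Parcel B| = 21.
|Parcel A ∖ Parcel B| = |Parcel A| − |Parcel A∩Parcel B| = 145 − 21 = 124.00.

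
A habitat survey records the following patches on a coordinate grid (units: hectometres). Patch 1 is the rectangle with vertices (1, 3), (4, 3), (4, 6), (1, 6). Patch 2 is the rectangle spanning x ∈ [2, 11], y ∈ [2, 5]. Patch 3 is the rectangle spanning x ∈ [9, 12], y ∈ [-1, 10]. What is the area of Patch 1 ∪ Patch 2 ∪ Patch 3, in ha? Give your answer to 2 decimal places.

By inclusion–exclusion:
Individual areas: |Patch 1| = 9, |Patch 2| = 27, |Patch 3| = 33.
|Patch 1∩Patch 2|: x∈[2,4], y∈[3,5] → 2·2 = 4.
|Patch 1∩Patch 3| = 0 (no overlap).
|Patch 2∩Patch 3|: x∈[9,11], y∈[2,5] → 2·3 = 6.
|Patch 1∩Patch 2∩Patch 3| = 0.
|Patch 1 ∪ Patch 2 ∪ Patch 3| = 69 − 10 + 0 = 59.00.

59.00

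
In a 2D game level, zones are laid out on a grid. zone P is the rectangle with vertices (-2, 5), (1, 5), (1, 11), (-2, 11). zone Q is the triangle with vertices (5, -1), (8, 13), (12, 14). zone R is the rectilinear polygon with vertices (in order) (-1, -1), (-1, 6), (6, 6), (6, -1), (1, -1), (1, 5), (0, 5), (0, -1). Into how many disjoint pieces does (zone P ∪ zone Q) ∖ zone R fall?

2

(zone P ∪ zone Q) ∖ zone R splits into 2 disjoint pieces (area 16, area 25.2381).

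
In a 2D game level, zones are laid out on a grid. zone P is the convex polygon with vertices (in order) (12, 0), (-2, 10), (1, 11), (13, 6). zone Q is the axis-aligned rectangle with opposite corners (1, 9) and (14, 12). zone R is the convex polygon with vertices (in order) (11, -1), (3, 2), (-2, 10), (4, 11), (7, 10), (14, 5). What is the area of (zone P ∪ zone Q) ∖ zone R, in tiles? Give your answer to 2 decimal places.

29.74

|zone P ∪ zone Q| = 94.7.
|(zone P ∪ zone Q) ∩ zone R| = 64.9597.
|(zone P ∪ zone Q) ∖ zone R| = 94.7 − 64.9597 = 29.74.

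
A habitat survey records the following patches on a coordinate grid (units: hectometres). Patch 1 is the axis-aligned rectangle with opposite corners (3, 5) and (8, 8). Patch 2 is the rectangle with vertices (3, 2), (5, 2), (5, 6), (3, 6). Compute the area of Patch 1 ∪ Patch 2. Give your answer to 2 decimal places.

21.00

By inclusion–exclusion:
Individual areas: |Patch 1| = 15, |Patch 2| = 8.
|Patch 1∩Patch 2|: x∈[3,5], y∈[5,6] → 2·1 = 2.
|Patch 1 ∪ Patch 2| = 23 − 2 = 21.00.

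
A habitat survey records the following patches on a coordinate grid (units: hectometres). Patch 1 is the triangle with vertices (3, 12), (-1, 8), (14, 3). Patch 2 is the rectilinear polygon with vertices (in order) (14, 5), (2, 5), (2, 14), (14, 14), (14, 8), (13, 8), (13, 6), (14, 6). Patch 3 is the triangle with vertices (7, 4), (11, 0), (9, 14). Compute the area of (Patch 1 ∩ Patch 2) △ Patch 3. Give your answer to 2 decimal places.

|Patch 1 ∩ Patch 2| = 30.4444.
|(Patch 1 ∩ Patch 2) ∩ Patch 3| = 5.8225.
|(Patch 1 ∩ Patch 2) △ Patch 3| = 30.4444 + 24 − 11.645 = 42.80.

42.80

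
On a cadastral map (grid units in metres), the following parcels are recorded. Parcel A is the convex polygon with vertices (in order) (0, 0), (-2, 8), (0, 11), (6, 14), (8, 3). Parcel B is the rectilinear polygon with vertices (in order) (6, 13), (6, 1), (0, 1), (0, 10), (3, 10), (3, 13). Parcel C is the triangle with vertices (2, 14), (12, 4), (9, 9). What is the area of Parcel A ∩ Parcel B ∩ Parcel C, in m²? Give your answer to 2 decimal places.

1.97

The intersection is the polygon with vertices (6,10), (3.333,12.667), (3.647,12.823), (6,11.143).
By the shoelace formula its area is 1.97.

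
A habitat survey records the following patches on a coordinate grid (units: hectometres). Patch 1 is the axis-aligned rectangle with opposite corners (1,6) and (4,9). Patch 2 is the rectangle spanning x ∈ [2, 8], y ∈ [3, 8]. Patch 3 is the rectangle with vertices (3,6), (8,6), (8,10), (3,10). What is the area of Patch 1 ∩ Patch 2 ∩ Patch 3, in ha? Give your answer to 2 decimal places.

The intersection is the polygon with vertices (3,6), (3,8), (4,8), (4,6).
By the shoelace formula its area is 2.00.

2.00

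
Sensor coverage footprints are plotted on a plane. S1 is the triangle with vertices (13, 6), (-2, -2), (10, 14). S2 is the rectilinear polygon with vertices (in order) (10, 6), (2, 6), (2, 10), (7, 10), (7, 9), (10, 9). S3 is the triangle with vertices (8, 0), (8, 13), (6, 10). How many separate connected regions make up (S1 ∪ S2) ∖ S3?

(S1 ∪ S2) ∖ S3 splits into 2 disjoint pieces (area 44.3373, area 32).

2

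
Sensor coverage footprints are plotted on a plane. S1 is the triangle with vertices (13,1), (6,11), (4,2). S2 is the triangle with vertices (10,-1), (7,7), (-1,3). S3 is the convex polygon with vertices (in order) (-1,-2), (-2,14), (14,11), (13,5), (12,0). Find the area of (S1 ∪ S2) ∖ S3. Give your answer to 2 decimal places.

|S1 ∪ S2| = 62.216.
|(S1 ∪ S2) ∩ S3| = 61.5171.
|(S1 ∪ S2) ∖ S3| = 62.216 − 61.5171 = 0.70.

0.70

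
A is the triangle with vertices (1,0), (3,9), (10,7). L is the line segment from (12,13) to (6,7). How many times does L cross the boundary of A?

The segment meets the boundary at (6.889,7.889).

1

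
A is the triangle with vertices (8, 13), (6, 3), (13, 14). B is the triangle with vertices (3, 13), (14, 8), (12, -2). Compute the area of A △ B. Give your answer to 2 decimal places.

64.83

|A| = 24, |B| = 60, |A∩B| = 9.5852.
|A △ B| = |A| + |B| − 2·|A∩B| = 24 + 60 − 19.1704 = 64.83.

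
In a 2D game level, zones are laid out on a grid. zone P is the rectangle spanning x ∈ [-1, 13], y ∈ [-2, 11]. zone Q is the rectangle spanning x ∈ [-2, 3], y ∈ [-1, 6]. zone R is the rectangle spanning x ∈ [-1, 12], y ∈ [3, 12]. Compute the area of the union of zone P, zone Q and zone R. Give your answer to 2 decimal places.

202.00

By inclusion–exclusion:
Individual areas: |zone P| = 182, |zone Q| = 35, |zone R| = 117.
|zone P∩zone Q|: x∈[-1,3], y∈[-1,6] → 4·7 = 28.
|zone P∩zone R|: x∈[-1,12], y∈[3,11] → 13·8 = 104.
|zone Q∩zone R|: x∈[-1,3], y∈[3,6] → 4·3 = 12.
|zone P∩zone Q∩zone R| = 12.
|zone P ∪ zone Q ∪ zone R| = 334 − 144 + 12 = 202.00.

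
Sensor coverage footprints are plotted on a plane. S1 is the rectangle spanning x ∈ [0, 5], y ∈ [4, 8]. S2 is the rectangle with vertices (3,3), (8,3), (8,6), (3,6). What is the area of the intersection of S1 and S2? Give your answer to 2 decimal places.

4.00

|S1∩S2|: x∈[3,5], y∈[4,6] → 2·2 = 4.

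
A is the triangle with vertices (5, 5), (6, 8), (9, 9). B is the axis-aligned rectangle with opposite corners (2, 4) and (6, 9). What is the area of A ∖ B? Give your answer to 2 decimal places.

|A| = 4, |A∩B| = 1.
|A ∖ B| = |A| − |A∩B| = 4 − 1 = 3.00.

3.00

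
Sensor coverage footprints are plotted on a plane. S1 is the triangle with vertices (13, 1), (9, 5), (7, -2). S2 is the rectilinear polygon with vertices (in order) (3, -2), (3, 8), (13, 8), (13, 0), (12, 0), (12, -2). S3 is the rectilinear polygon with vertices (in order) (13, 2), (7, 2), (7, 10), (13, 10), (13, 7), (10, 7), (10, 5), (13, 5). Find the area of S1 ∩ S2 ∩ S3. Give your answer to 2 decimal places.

The intersection is the polygon with vertices (12,2), (8.143,2), (9,5).
By the shoelace formula its area is 5.79.

5.79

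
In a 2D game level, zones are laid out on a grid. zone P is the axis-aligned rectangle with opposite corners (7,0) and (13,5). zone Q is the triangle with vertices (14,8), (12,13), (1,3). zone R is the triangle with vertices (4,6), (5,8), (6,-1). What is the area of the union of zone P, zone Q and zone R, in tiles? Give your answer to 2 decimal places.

71.05

By inclusion–exclusion:
Individual areas: |zone P| = 30, |zone Q| = 37.5, |zone R| = 5.5.
|zone P∩zone Q| = 0.
|zone P∩zone R| = 0.
|zone Q∩zone R| = 1.95.
|zone P∩zone Q∩zone R| = 0.
|zone P ∪ zone Q ∪ zone R| = 73 − 1.95 + 0 = 71.05.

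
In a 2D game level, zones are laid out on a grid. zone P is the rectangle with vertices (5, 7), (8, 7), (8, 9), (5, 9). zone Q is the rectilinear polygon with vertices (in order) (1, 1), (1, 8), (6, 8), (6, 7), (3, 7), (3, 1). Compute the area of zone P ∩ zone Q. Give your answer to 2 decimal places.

1.00

The intersection is the polygon with vertices (5,8), (6,8), (6,7), (5,7).
By the shoelace formula its area is 1.00.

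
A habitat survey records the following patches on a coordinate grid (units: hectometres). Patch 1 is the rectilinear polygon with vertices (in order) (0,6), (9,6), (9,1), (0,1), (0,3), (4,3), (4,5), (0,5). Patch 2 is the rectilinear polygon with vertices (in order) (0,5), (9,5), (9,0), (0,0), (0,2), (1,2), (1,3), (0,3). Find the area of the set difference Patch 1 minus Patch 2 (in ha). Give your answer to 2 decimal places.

10.00

|Patch 1| = 37, |Patch 1∩Patch 2| = 27.
|Patch 1 ∖ Patch 2| = |Patch 1| − |Patch 1∩Patch 2| = 37 − 27 = 10.00.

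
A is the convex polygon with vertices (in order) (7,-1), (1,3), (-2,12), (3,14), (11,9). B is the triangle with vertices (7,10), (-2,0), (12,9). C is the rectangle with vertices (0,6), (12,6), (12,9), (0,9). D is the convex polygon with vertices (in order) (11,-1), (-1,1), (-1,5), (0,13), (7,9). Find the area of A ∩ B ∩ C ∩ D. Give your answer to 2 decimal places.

8.36

The intersection is the polygon with vertices (7,9), (8.023,6.443), (7.333,6), (3.4,6), (6.1,9).
By the shoelace formula its area is 8.36.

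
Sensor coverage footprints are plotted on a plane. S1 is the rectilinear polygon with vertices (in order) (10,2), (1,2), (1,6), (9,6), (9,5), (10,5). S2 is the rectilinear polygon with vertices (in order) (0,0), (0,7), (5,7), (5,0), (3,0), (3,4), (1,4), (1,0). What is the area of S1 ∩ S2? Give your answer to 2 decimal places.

12.00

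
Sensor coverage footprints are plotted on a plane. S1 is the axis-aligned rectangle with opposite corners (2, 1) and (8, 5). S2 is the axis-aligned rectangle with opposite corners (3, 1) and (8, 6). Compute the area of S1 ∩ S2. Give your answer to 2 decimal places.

|S1∩S2|: x∈[3,8], y∈[1,5] → 5·4 = 20.

20.00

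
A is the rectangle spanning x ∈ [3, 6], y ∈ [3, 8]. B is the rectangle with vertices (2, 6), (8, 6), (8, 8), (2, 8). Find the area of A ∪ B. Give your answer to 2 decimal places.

By inclusion–exclusion:
Individual areas: |A| = 15, |B| = 12.
|A∩B|: x∈[3,6], y∈[6,8] → 3·2 = 6.
|A ∪ B| = 27 − 6 = 21.00.

21.00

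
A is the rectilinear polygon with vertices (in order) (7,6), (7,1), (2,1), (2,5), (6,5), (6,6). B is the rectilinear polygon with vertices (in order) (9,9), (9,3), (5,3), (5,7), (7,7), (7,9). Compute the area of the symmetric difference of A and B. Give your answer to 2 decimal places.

|A| = 21, |B| = 20, |A∩B| = 5.
|A △ B| = |A| + |B| − 2·|A∩B| = 21 + 20 − 10 = 31.00.

31.00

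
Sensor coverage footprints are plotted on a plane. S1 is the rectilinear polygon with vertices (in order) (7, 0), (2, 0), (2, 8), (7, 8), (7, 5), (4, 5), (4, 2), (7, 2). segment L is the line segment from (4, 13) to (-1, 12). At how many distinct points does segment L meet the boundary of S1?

0

The segment lies entirely outside S1 and never meets its boundary.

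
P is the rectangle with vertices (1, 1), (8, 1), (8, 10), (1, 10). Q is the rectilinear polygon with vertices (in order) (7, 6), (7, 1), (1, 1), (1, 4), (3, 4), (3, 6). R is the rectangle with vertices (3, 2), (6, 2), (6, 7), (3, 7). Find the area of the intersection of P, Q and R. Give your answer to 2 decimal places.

12.00

The intersection is the polygon with vertices (3,6), (6,6), (6,2), (3,2), (3,4).
By the shoelace formula its area is 12.00.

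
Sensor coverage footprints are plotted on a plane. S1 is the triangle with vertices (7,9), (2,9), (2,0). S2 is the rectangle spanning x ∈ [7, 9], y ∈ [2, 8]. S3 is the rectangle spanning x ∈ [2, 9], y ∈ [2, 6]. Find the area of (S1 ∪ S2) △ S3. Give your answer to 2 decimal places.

28.72

|S1 ∪ S2| = 34.5.
|(S1 ∪ S2) ∩ S3| = 16.8889.
|(S1 ∪ S2) △ S3| = 34.5 + 28 − 33.7778 = 28.72.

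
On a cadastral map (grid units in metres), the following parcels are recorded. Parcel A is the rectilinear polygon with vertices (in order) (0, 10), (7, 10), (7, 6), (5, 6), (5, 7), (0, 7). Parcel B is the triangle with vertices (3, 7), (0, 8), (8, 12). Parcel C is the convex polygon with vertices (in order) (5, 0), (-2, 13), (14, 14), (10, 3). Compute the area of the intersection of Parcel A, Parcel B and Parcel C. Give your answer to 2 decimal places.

7.81

The intersection is the polygon with vertices (3,7), (0.844,7.719), (0.545,8.273), (4,10), (6,10).
By the shoelace formula its area is 7.81.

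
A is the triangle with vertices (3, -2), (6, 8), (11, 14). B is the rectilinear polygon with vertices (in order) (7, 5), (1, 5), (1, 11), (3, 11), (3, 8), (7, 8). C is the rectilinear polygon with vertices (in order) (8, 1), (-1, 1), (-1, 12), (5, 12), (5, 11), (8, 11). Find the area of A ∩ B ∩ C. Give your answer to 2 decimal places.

4.10

The intersection is the polygon with vertices (7,8), (7,6), (6.5,5), (5.1,5), (6,8).
By the shoelace formula its area is 4.10.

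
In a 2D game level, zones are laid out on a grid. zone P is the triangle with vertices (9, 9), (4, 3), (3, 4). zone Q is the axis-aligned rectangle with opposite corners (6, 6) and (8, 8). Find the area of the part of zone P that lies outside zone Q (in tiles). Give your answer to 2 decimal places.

4.20

|zone P| = 5.5, |zone P∩zone Q| = 1.3.
|zone P ∖ zone Q| = |zone P| − |zone P∩zone Q| = 5.5 − 1.3 = 4.20.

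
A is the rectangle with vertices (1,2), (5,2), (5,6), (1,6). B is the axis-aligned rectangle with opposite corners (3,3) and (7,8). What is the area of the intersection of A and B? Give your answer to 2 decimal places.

6.00

|A∩B|: x∈[3,5], y∈[3,6] → 2·3 = 6.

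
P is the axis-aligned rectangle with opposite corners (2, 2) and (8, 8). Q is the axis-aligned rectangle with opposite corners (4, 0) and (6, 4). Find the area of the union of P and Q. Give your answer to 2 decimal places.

By inclusion–exclusion:
Individual areas: |P| = 36, |Q| = 8.
|P∩Q|: x∈[4,6], y∈[2,4] → 2·2 = 4.
|P ∪ Q| = 44 − 4 = 40.00.

40.00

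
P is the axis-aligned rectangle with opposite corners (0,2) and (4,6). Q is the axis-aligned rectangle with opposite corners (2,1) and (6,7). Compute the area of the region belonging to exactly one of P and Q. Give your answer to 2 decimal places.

24.00

|P∩Q|: x∈[2,4], y∈[2,6] → 2·4 = 8.
|P △ Q| = |P| + |Q| − 2·|P∩Q| = 16 + 24 − 16 = 24.00.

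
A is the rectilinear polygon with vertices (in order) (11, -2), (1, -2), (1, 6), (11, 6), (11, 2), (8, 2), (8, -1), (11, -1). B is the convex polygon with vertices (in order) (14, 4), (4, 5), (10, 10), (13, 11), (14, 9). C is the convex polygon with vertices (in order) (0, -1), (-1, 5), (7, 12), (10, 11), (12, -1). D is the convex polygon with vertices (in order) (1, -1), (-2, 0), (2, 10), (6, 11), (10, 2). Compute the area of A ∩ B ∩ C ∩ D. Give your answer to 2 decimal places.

4.98

The intersection is the polygon with vertices (4,5), (5.2,6), (8.222,6), (8.884,4.512).
By the shoelace formula its area is 4.98.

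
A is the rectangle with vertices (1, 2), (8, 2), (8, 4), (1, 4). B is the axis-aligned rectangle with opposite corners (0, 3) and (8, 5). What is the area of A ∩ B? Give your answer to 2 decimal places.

|A∩B|: x∈[1,8], y∈[3,4] → 7·1 = 7.

7.00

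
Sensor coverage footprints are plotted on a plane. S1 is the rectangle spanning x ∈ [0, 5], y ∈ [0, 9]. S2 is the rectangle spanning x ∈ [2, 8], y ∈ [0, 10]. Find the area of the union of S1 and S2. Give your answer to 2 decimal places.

78.00

By inclusion–exclusion:
Individual areas: |S1| = 45, |S2| = 60.
|S1∩S2|: x∈[2,5], y∈[0,9] → 3·9 = 27.
|S1 ∪ S2| = 105 − 27 = 78.00.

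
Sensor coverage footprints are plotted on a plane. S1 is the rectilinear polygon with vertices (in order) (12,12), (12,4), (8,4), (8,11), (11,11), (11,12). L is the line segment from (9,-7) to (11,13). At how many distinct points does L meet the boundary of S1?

2

The segment meets the boundary at (10.8,11), (10.1,4).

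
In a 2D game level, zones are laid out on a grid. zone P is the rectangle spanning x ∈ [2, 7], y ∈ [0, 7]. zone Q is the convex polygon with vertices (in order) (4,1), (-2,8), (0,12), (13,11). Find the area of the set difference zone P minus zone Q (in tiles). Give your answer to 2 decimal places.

|zone P| = 35, |zone P∩zone Q| = 22.6667.
|zone P ∖ zone Q| = |zone P| − |zone P∩zone Q| = 35 − 22.6667 = 12.33.

12.33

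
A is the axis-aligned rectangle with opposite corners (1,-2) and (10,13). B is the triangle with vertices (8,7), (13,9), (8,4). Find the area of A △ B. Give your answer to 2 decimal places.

132.90

|A| = 135, |B| = 7.5, |A∩B| = 4.8.
|A △ B| = |A| + |B| − 2·|A∩B| = 135 + 7.5 − 9.6 = 132.90.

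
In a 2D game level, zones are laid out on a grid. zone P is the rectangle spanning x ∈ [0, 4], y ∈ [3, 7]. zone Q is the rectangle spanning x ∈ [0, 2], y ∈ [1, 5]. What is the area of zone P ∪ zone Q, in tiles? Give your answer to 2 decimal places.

By inclusion–exclusion:
Individual areas: |zone P| = 16, |zone Q| = 8.
|zone P∩zone Q|: x∈[0,2], y∈[3,5] → 2·2 = 4.
|zone P ∪ zone Q| = 24 − 4 = 20.00.

20.00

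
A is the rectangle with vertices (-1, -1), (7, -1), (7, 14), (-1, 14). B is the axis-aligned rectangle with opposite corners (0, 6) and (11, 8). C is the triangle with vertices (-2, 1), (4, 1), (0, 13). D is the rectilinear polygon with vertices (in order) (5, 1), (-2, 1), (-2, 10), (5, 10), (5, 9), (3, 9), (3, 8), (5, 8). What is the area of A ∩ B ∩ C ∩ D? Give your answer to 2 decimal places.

4.00

The intersection is the polygon with vertices (0,8), (1.667,8), (2.333,6), (0,6).
By the shoelace formula its area is 4.00.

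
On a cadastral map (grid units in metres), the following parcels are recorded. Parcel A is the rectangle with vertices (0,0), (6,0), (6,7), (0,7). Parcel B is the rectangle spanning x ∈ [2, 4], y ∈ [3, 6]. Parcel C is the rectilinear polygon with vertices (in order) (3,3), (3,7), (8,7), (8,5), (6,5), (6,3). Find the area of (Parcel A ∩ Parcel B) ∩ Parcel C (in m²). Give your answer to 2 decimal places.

The region (Parcel A ∩ Parcel B) ∩ Parcel C is the polygon with vertices (4,6), (4,3), (3,3), (3,6).
By the shoelace formula its area is 3.00.

3.00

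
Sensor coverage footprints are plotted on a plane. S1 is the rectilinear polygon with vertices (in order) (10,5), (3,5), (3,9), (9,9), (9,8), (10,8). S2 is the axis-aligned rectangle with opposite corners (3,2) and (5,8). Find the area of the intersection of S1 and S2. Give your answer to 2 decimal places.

The intersection is the polygon with vertices (3,5), (3,8), (5,8), (5,5).
By the shoelace formula its area is 6.00.

6.00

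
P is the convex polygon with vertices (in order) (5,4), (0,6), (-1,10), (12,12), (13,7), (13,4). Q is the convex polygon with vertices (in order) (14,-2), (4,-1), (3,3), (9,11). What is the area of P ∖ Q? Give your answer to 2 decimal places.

59.94

|P| = 87.5, |P∩Q| = 27.5577.
|P ∖ Q| = |P| − |P∩Q| = 87.5 − 27.5577 = 59.94.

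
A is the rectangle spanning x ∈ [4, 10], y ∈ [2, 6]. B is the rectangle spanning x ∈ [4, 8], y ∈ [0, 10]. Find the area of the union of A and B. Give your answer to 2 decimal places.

48.00

By inclusion–exclusion:
Individual areas: |A| = 24, |B| = 40.
|A∩B|: x∈[4,8], y∈[2,6] → 4·4 = 16.
|A ∪ B| = 64 − 16 = 48.00.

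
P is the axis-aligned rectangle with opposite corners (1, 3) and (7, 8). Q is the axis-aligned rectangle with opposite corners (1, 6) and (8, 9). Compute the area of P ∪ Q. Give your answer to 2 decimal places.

By inclusion–exclusion:
Individual areas: |P| = 30, |Q| = 21.
|P∩Q|: x∈[1,7], y∈[6,8] → 6·2 = 12.
|P ∪ Q| = 51 − 12 = 39.00.

39.00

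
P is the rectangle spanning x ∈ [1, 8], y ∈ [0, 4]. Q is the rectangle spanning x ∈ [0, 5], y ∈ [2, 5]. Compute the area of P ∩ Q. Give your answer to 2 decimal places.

|P∩Q|: x∈[1,5], y∈[2,4] → 4·2 = 8.

8.00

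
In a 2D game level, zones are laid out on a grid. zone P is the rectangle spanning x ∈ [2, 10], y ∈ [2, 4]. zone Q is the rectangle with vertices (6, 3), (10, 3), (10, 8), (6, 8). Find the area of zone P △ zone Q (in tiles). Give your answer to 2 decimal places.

28.00

|zone P∩zone Q|: x∈[6,10], y∈[3,4] → 4·1 = 4.
|zone P △ zone Q| = |zone P| + |zone Q| − 2·|zone P∩zone Q| = 16 + 20 − 8 = 28.00.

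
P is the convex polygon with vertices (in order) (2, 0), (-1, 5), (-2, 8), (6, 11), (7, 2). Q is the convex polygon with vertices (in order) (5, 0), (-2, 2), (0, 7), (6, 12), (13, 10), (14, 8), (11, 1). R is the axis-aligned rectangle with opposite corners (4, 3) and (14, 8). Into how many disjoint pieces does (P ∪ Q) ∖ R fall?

1

(P ∪ Q) ∖ R is a single connected region.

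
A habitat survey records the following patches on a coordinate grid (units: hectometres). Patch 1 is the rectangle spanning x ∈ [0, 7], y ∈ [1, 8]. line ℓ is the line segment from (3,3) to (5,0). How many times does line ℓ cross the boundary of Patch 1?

The segment meets the boundary at (4.333,1).

1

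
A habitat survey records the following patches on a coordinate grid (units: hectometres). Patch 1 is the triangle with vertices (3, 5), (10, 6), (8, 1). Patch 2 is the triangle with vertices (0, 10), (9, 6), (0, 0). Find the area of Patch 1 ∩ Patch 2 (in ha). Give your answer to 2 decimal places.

The intersection is the polygon with vertices (8.727,5.818), (5.045,3.364), (3,5).
By the shoelace formula its area is 5.52.

5.52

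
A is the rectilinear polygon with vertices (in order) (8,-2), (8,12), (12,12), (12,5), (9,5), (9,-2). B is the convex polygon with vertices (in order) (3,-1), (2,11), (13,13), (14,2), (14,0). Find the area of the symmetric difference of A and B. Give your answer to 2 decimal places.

|A| = 35, |B| = 140, |A∩B| = 33.5.
|A △ B| = |A| + |B| − 2·|A∩B| = 35 + 140 − 67 = 108.00.

108.00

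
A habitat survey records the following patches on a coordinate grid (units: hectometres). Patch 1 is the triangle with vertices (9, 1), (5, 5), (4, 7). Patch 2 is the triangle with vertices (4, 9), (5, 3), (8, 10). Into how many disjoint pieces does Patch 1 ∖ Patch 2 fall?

Patch 1 ∖ Patch 2 splits into 2 disjoint pieces (area 1.0906, area 0.0833).

2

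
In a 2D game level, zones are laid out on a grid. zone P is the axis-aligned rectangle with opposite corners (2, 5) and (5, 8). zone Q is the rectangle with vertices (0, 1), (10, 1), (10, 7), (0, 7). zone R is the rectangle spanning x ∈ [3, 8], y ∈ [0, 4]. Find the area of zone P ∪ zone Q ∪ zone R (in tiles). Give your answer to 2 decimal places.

68.00

By inclusion–exclusion:
Individual areas: |zone P| = 9, |zone Q| = 60, |zone R| = 20.
|zone P∩zone Q|: x∈[2,5], y∈[5,7] → 3·2 = 6.
|zone P∩zone R| = 0 (no overlap).
|zone Q∩zone R|: x∈[3,8], y∈[1,4] → 5·3 = 15.
|zone P∩zone Q∩zone R| = 0.
|zone P ∪ zone Q ∪ zone R| = 89 − 21 + 0 = 68.00.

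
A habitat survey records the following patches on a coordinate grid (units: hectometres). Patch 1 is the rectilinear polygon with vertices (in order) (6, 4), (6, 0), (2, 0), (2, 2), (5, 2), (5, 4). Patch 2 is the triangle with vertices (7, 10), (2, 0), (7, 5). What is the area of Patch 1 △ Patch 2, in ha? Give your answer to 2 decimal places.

|Patch 1| = 10, |Patch 2| = 12.5, |Patch 1∩Patch 2| = 1.5.
|Patch 1 △ Patch 2| = |Patch 1| + |Patch 2| − 2·|Patch 1∩Patch 2| = 10 + 12.5 − 3 = 19.50.

19.50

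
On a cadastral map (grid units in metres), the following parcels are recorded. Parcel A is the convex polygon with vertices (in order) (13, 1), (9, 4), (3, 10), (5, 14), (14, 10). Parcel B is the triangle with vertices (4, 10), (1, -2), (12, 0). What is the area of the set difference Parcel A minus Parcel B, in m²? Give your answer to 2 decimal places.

|Parcel A| = 74.5, |Parcel A∩Parcel B| = 2.1.
|Parcel A ∖ Parcel B| = |Parcel A| − |Parcel A∩Parcel B| = 74.5 − 2.1 = 72.40.

72.40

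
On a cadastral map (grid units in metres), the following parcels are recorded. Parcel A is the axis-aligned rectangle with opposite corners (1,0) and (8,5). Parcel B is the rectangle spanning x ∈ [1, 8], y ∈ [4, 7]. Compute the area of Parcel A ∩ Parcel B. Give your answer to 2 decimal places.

7.00

|Parcel A∩Parcel B|: x∈[1,8], y∈[4,5] → 7·1 = 7.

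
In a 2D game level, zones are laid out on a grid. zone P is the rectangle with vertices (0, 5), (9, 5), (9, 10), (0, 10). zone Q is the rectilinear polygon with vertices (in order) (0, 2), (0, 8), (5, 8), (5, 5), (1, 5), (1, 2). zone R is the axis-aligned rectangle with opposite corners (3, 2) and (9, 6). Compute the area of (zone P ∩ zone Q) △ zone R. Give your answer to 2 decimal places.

|zone P ∩ zone Q| = 15.
|(zone P ∩ zone Q) ∩ zone R| = 2.
|(zone P ∩ zone Q) △ zone R| = 15 + 24 − 4 = 35.00.

35.00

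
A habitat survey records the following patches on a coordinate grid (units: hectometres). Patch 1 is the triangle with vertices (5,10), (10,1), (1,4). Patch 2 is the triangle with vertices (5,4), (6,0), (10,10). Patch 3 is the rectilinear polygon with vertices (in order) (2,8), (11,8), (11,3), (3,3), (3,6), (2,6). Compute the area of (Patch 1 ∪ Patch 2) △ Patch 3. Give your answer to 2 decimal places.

|Patch 1 ∪ Patch 2| = 38.7846.
|(Patch 1 ∪ Patch 2) ∩ Patch 3| = 25.5481.
|(Patch 1 ∪ Patch 2) △ Patch 3| = 38.7846 + 42 − 51.0961 = 29.69.

29.69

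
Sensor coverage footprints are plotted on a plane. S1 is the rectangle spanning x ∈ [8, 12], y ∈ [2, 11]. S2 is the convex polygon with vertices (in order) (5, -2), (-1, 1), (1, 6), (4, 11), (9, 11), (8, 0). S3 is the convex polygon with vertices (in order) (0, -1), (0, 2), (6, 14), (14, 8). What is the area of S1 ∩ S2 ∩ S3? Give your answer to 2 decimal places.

The intersection is the polygon with vertices (8.4,4.4), (8,4.143), (8,11), (9,11).
By the shoelace formula its area is 4.67.

4.67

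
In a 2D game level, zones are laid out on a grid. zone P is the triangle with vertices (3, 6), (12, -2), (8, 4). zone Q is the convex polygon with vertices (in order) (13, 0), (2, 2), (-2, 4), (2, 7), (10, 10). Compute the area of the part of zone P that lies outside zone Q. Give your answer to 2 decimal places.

1.56

|zone P| = 11, |zone P∩zone Q| = 9.4394.
|zone P ∖ zone Q| = |zone P| − |zone P∩zone Q| = 11 − 9.4394 = 1.56.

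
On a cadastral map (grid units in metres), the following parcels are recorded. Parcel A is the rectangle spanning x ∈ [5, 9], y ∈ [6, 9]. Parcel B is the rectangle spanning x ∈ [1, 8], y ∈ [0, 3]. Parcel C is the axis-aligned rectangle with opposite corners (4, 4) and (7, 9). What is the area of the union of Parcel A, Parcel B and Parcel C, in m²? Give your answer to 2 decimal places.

By inclusion–exclusion:
Individual areas: |Parcel A| = 12, |Parcel B| = 21, |Parcel C| = 15.
|Parcel A∩Parcel B| = 0 (no overlap).
|Parcel A∩Parcel C|: x∈[5,7], y∈[6,9] → 2·3 = 6.
|Parcel B∩Parcel C| = 0 (no overlap).
|Parcel A∩Parcel B∩Parcel C| = 0.
|Parcel A ∪ Parcel B ∪ Parcel C| = 48 − 6 + 0 = 42.00.

42.00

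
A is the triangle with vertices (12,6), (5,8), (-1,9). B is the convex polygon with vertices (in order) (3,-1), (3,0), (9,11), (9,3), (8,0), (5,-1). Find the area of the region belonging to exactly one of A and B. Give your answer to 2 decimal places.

|A| = 2.5, |B| = 35, |A∩B| = 0.4452.
|A △ B| = |A| + |B| − 2·|A∩B| = 2.5 + 35 − 0.8904 = 36.61.

36.61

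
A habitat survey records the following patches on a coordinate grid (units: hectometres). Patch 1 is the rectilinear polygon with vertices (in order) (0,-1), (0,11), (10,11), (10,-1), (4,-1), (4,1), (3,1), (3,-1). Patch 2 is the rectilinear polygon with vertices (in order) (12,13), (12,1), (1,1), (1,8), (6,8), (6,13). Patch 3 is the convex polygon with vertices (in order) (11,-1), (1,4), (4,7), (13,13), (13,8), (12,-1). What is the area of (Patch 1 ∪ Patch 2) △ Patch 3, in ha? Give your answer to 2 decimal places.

|Patch 1 ∪ Patch 2| = 150.
|(Patch 1 ∪ Patch 2) ∩ Patch 3| = 76.0833.
|(Patch 1 ∪ Patch 2) △ Patch 3| = 150 + 89 − 152.1667 = 86.83.

86.83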